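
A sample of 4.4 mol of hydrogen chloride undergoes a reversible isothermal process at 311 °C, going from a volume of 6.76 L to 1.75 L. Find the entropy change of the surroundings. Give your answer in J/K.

ΔS_surr = 49.4 J/K

For an isothermal ideal gas ΔS_gas = nR ln(V₂/V₁) = 4.4 × 8.314 × ln(1.75/6.76) = -49.4 J/K.
The process is reversible, so ΔS_surr = −ΔS_gas = 49.4 J/K and ΔS_universe = 0.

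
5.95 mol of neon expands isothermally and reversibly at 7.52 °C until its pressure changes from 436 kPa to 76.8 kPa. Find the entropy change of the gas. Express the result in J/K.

ΔS_gas = 85.9 J/K

For an isothermal ideal gas ΔS_gas = nR ln(P₁/P₂) = 5.95 × 8.314 × ln(436/76.8) = 85.9 J/K.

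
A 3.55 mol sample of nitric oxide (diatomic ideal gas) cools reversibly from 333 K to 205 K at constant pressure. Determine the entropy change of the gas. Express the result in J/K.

ΔS = -50.1 J/K

At constant pressure, ΔS = nC_p ln(T₂/T₁) with C_p = 7R/2 = 29.1 J mol⁻¹ K⁻¹.
ΔS = 3.55 × 29.1 × ln(205/333) = -50.1 J/K.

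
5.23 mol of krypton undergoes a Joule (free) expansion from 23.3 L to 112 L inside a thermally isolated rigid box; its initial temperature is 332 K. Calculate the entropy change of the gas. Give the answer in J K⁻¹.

For an ideal gas in free expansion Q = 0 and W = 0, so T is unchanged.
Entropy is a state function; using a reversible isothermal path, ΔS_gas = nR ln(V₂/V₁) = 5.23 × 8.314 × ln(112/23.3) = 68.3 J/K.

ΔS_gas = 68.3 J/K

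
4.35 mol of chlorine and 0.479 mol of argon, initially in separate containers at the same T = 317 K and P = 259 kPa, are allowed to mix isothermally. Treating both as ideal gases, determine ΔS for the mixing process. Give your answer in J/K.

Mole fractions: x_A = 4.35/4.83 = 0.901, x_B = 0.0992.
ΔS_mix = −R(n_A ln x_A + n_B ln x_B) = −8.314 × (4.35 ln 0.901 + 0.479 ln 0.0992) = 13 J/K.

ΔS_mix = 13 J/K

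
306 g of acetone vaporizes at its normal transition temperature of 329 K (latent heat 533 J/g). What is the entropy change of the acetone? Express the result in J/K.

ΔS = 496 J/K

Heat absorbed by the substance: Q = mL = 306 × 533 = 163098 J.
At constant T, ΔS = Q_rev/T = 163098 / 329 = 496 J/K.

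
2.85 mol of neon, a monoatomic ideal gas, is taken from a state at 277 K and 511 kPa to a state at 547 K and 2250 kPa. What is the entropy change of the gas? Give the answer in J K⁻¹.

ΔS = 5.18 J/K

ΔS = nC_p ln(T₂/T₁) − nR ln(P₂/P₁), with C_p = 5R/2 = 20.79 J mol⁻¹ K⁻¹ for a monoatomic ideal gas.
ΔS = 2.85 × [20.79 × ln(547/277) − 8.314 × ln(2250/511)] = 5.18 J/K.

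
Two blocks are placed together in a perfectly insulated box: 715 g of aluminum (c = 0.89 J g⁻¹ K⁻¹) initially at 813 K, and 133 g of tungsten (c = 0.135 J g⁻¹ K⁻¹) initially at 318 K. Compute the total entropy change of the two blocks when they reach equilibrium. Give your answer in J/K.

ΔS_total = 5.83 J/K

Energy balance: T_f = (m₁c₁T₁ + m₂c₂T₂)/(m₁c₁ + m₂c₂) = 799.42 K.
ΔS₁ = m₁c₁ ln(T_f/T₁) = 636.35 × ln(799.42/813) = -10.72 J/K.
ΔS₂ = m₂c₂ ln(T_f/T₂) = 17.955 × ln(799.42/318) = 16.55 J/K.
ΔS_total = -10.72 + 16.55 = 5.83 J/K.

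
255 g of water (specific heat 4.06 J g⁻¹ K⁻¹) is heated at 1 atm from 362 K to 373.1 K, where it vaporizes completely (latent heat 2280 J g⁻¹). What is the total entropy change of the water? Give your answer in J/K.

ΔS = 1590 J/K

Warming step: ΔS₁ = m c ln(T_tr/T_i) = 255 × 4.06 × ln(373.1/362) = 31.27 J/K.
Phase change: ΔS₂ = +mL/T_tr = 255 × 2280 / 373.1 = 1558 J/K.
ΔS_total = (31.27) + (1558) = 1590 J/K.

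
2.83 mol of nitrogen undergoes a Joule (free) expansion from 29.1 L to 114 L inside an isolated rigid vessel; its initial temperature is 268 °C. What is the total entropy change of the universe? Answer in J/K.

ΔS_universe = 32.1 J/K

For an ideal gas in free expansion Q = 0 and W = 0, so T is unchanged.
Entropy is a state function; using a reversible isothermal path, ΔS_gas = nR ln(V₂/V₁) = 2.83 × 8.314 × ln(114/29.1) = 32.1 J/K.
The insulated surroundings exchange no heat, so ΔS_surr = 0 and ΔS_universe = ΔS_gas.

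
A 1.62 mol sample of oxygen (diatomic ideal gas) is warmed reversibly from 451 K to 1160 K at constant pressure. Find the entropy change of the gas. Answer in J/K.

ΔS = 44.5 J/K

At constant pressure, ΔS = nC_p ln(T₂/T₁) with C_p = 7R/2 = 29.1 J mol⁻¹ K⁻¹.
ΔS = 1.62 × 29.1 × ln(1160/451) = 44.5 J/K.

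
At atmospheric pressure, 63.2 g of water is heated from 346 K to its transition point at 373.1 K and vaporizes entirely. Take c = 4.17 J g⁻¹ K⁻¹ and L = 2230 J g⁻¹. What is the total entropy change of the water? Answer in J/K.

ΔS = 398 J/K

Warming step: ΔS₁ = m c ln(T_tr/T_i) = 63.2 × 4.17 × ln(373.1/346) = 19.87 J/K.
Phase change: ΔS₂ = +mL/T_tr = 63.2 × 2230 / 373.1 = 377.7 J/K.
ΔS_total = (19.87) + (377.7) = 398 J/K.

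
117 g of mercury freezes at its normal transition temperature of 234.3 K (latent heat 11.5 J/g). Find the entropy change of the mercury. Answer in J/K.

ΔS = -5.74 J/K

Heat released by the substance: Q = −mL = −117 × 11.5 = −1345.5 J.
At constant T, ΔS = Q_rev/T = −1345.5 / 234.3 = -5.74 J/K.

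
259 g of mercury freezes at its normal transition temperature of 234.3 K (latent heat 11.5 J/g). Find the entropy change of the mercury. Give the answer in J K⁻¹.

Heat released by the substance: Q = −mL = −259 × 11.5 = −2978.5 J.
At constant T, ΔS = Q_rev/T = −2978.5 / 234.3 = -12.7 J/K.

ΔS = -12.7 J/K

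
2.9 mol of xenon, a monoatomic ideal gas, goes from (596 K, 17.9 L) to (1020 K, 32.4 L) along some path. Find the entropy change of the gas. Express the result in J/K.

ΔS = 33.7 J/K

Entropy is a state function: ΔS = nC_V ln(T₂/T₁) + nR ln(V₂/V₁), with C_V = 3R/2 = 12.47 J mol⁻¹ K⁻¹ for a monoatomic ideal gas.
ΔS = 2.9 × [12.47 × ln(1020/596) + 8.314 × ln(32.4/17.9)] = 33.7 J/K.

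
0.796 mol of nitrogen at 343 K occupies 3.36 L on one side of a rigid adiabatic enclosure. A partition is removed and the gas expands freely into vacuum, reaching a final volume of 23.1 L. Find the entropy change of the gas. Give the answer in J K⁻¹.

No heat is exchanged and no work is done, so the ideal-gas temperature stays constant.
Entropy is a state function; using a reversible isothermal path, ΔS_gas = nR ln(V₂/V₁) = 0.796 × 8.314 × ln(23.1/3.36) = 12.8 J/K.

ΔS_gas = 12.8 J/K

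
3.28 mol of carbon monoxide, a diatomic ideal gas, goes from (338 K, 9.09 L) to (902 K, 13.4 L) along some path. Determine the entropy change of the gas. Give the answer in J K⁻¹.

ΔS = 77.5 J/K

Entropy is a state function: ΔS = nC_V ln(T₂/T₁) + nR ln(V₂/V₁), with C_V = 5R/2 = 20.79 J mol⁻¹ K⁻¹ for a diatomic ideal gas.
ΔS = 3.28 × [20.79 × ln(902/338) + 8.314 × ln(13.4/9.09)] = 77.5 J/K.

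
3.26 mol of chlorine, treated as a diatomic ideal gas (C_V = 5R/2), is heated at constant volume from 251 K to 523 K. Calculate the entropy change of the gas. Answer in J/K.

ΔS = 49.7 J/K

At constant volume, ΔS = nC_V ln(T₂/T₁) with C_V = 5R/2 = 20.79 J mol⁻¹ K⁻¹.
ΔS = 3.26 × 20.79 × ln(523/251) = 49.7 J/K.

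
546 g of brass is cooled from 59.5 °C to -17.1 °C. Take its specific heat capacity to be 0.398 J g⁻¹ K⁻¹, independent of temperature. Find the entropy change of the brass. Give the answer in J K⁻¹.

In kelvin: T₁ = 332.65 K, T₂ = 256.05 K. ΔS = ∫dQ_rev/T = m c ln(T₂/T₁) = 546 × 0.398 × ln(256.05/332.65) = -56.9 J/K.

ΔS = -56.9 J/K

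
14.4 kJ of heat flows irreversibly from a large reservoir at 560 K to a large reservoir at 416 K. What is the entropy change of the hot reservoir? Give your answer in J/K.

The hot reservoir loses heat Q, so ΔS_hot = −Q/T_H = −14400/560 = -25.7 J/K.

ΔS_hot = -25.7 J/K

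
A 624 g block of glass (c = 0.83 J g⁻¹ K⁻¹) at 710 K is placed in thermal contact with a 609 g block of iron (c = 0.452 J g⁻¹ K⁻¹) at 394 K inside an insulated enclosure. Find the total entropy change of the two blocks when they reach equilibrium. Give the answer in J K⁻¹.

ΔS_total = 29 J/K

Energy balance: T_f = (m₁c₁T₁ + m₂c₂T₂)/(m₁c₁ + m₂c₂) = 600.34 K.
ΔS₁ = m₁c₁ ln(T_f/T₁) = 517.92 × ln(600.34/710) = -86.89 J/K.
ΔS₂ = m₂c₂ ln(T_f/T₂) = 275.268 × ln(600.34/394) = 115.9 J/K.
ΔS_total = -86.89 + 115.9 = 29 J/K.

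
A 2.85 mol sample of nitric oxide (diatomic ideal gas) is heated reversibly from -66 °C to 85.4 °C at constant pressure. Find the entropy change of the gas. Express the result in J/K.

ΔS = 45.5 J/K

In kelvin: T₁ = 207.15 K, T₂ = 358.55 K. At constant pressure, ΔS = nC_p ln(T₂/T₁) with C_p = 7R/2 = 29.1 J mol⁻¹ K⁻¹.
ΔS = 2.85 × 29.1 × ln(358.55/207.15) = 45.5 J/K.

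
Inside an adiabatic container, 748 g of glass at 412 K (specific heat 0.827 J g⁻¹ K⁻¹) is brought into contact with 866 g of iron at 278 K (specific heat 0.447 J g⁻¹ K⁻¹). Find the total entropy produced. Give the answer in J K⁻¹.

ΔS_total = 17.8 J/K

Energy balance: T_f = (m₁c₁T₁ + m₂c₂T₂)/(m₁c₁ + m₂c₂) = 360.42 K.
ΔS₁ = m₁c₁ ln(T_f/T₁) = 618.596 × ln(360.42/412) = -82.74 J/K.
ΔS₂ = m₂c₂ ln(T_f/T₂) = 387.102 × ln(360.42/278) = 100.5 J/K.
ΔS_total = -82.74 + 100.5 = 17.8 J/K.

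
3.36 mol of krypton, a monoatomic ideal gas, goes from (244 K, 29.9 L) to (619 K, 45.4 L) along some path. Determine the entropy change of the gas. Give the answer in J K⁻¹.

ΔS = 50.7 J/K

Entropy is a state function: ΔS = nC_V ln(T₂/T₁) + nR ln(V₂/V₁), with C_V = 3R/2 = 12.47 J mol⁻¹ K⁻¹ for a monoatomic ideal gas.
ΔS = 3.36 × [12.47 × ln(619/244) + 8.314 × ln(45.4/29.9)] = 50.7 J/K.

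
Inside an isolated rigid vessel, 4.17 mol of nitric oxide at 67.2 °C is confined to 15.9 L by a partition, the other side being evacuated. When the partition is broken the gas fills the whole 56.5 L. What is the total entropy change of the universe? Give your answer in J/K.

ΔS_universe = 44 J/K

No heat is exchanged and no work is done, so the ideal-gas temperature stays constant.
Entropy is a state function; using a reversible isothermal path, ΔS_gas = nR ln(V₂/V₁) = 4.17 × 8.314 × ln(56.5/15.9) = 44 J/K.
The insulated surroundings exchange no heat, so ΔS_surr = 0 and ΔS_universe = ΔS_gas.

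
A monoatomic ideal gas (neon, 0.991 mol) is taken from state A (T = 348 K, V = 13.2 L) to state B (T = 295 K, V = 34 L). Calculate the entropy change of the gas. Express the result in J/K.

Entropy is a state function: ΔS = nC_V ln(T₂/T₁) + nR ln(V₂/V₁), with C_V = 3R/2 = 12.47 J mol⁻¹ K⁻¹ for a monoatomic ideal gas.
ΔS = 0.991 × [12.47 × ln(295/348) + 8.314 × ln(34/13.2)] = 5.75 J/K.

ΔS = 5.75 J/K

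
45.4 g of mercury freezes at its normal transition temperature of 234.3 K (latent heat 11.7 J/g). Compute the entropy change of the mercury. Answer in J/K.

ΔS = -2.27 J/K

Heat released by the substance: Q = −mL = −45.4 × 11.7 = −531.18 J.
At constant T, ΔS = Q_rev/T = −531.18 / 234.3 = -2.27 J/K.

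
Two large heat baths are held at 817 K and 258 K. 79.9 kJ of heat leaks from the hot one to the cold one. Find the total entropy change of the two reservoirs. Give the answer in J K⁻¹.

ΔS_hot = −Q/T_H = −79900/817 = -97.8 J/K and ΔS_cold = +Q/T_C = 79900/258 = 309.7 J/K.
ΔS_total = -97.8 + 309.7 = 212 J/K, positive as the second law requires.

ΔS_total = 212 J/K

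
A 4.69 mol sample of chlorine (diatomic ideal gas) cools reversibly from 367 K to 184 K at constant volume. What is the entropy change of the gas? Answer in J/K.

At constant volume, ΔS = nC_V ln(T₂/T₁) with C_V = 5R/2 = 20.79 J mol⁻¹ K⁻¹.
ΔS = 4.69 × 20.79 × ln(184/367) = -67.3 J/K.

ΔS = -67.3 J/K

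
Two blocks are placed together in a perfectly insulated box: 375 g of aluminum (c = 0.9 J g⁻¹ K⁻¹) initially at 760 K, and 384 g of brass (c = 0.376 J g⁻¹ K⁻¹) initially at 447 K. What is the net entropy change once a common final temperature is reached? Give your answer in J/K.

ΔS_total = 13.2 J/K

Energy balance: T_f = (m₁c₁T₁ + m₂c₂T₂)/(m₁c₁ + m₂c₂) = 666.22 K.
ΔS₁ = m₁c₁ ln(T_f/T₁) = 337.5 × ln(666.22/760) = -44.45 J/K.
ΔS₂ = m₂c₂ ln(T_f/T₂) = 144.384 × ln(666.22/447) = 57.62 J/K.
ΔS_total = -44.45 + 57.62 = 13.2 J/K.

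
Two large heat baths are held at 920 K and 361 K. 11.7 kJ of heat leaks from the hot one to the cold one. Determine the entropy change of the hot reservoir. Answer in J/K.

ΔS_hot = -12.7 J/K

The hot reservoir loses heat Q, so ΔS_hot = −Q/T_H = −11700/920 = -12.7 J/K.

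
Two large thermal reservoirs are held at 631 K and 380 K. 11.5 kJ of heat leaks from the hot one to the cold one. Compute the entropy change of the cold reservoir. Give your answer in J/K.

The cold reservoir gains heat Q, so ΔS_cold = +Q/T_C = 11500/380 = 30.3 J/K.

ΔS_cold = 30.3 J/K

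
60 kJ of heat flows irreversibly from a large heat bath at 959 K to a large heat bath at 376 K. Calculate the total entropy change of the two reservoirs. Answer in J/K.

ΔS_hot = −Q/T_H = −60000/959 = -62.57 J/K and ΔS_cold = +Q/T_C = 60000/376 = 159.6 J/K.
ΔS_total = -62.57 + 159.6 = 97 J/K, positive as the second law requires.

ΔS_total = 97 J/K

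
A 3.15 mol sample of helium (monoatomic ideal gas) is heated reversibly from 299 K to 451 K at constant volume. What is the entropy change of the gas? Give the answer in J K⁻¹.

At constant volume, ΔS = nC_V ln(T₂/T₁) with C_V = 3R/2 = 12.47 J mol⁻¹ K⁻¹.
ΔS = 3.15 × 12.47 × ln(451/299) = 16.1 J/K.

ΔS = 16.1 J/K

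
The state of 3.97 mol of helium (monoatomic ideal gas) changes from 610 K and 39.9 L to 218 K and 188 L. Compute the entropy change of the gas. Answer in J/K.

Entropy is a state function: ΔS = nC_V ln(T₂/T₁) + nR ln(V₂/V₁), with C_V = 3R/2 = 12.47 J mol⁻¹ K⁻¹ for a monoatomic ideal gas.
ΔS = 3.97 × [12.47 × ln(218/610) + 8.314 × ln(188/39.9)] = 0.218 J/K.

ΔS = 0.218 J/K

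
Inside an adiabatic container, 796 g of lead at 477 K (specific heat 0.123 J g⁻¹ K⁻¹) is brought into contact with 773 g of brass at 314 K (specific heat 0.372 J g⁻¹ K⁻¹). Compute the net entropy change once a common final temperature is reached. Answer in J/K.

ΔS_total = 6.8 J/K

Energy balance: T_f = (m₁c₁T₁ + m₂c₂T₂)/(m₁c₁ + m₂c₂) = 355.4 K.
ΔS₁ = m₁c₁ ln(T_f/T₁) = 97.908 × ln(355.4/477) = -28.811 J/K.
ΔS₂ = m₂c₂ ln(T_f/T₂) = 287.556 × ln(355.4/314) = 35.616 J/K.
ΔS_total = -28.811 + 35.616 = 6.8 J/K.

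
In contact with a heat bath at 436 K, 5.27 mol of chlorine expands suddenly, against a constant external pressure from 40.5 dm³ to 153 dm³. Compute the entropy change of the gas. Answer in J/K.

Entropy is a state function, so ΔS_gas depends only on the end states.
For an isothermal ideal gas ΔS_gas = nR ln(V₂/V₁) = 5.27 × 8.314 × ln(153/40.5) = 58.2 J/K.

ΔS_gas = 58.2 J/K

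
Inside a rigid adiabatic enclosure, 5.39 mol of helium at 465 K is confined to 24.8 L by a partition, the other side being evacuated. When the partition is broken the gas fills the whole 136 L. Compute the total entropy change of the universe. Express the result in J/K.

No heat is exchanged and no work is done, so the ideal-gas temperature stays constant.
Entropy is a state function; using a reversible isothermal path, ΔS_gas = nR ln(V₂/V₁) = 5.39 × 8.314 × ln(136/24.8) = 76.3 J/K.
The insulated surroundings exchange no heat, so ΔS_surr = 0 and ΔS_universe = ΔS_gas.

ΔS_universe = 76.3 J/K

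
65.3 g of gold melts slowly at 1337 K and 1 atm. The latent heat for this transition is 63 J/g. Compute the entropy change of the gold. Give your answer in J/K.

ΔS = 3.08 J/K

Heat absorbed by the substance: Q = mL = 65.3 × 63 = 4113.9 J.
At constant T, ΔS = Q_rev/T = 4113.9 / 1337 = 3.08 J/K.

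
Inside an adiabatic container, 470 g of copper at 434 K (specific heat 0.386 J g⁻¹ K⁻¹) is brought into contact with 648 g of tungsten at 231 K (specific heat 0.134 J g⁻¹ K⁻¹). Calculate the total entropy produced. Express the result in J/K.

Energy balance: T_f = (m₁c₁T₁ + m₂c₂T₂)/(m₁c₁ + m₂c₂) = 368.29 K.
ΔS₁ = m₁c₁ ln(T_f/T₁) = 181.42 × ln(368.29/434) = -29.78 J/K.
ΔS₂ = m₂c₂ ln(T_f/T₂) = 86.832 × ln(368.29/231) = 40.5 J/K.
ΔS_total = -29.78 + 40.5 = 10.7 J/K.

ΔS_total = 10.7 J/K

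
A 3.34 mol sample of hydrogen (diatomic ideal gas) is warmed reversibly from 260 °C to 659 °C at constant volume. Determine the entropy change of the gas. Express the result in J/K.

In kelvin: T₁ = 533.15 K, T₂ = 932.15 K. At constant volume, ΔS = nC_V ln(T₂/T₁) with C_V = 5R/2 = 20.79 J mol⁻¹ K⁻¹.
ΔS = 3.34 × 20.79 × ln(932.15/533.15) = 38.8 J/K.

ΔS = 38.8 J/K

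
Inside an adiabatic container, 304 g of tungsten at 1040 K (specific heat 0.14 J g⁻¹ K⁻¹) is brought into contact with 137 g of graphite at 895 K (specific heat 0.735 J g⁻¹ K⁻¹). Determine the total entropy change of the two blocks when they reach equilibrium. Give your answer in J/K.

ΔS_total = 0.344 J/K

Energy balance: T_f = (m₁c₁T₁ + m₂c₂T₂)/(m₁c₁ + m₂c₂) = 938.08 K.
ΔS₁ = m₁c₁ ln(T_f/T₁) = 42.56 × ln(938.08/1040) = -4.39 J/K.
ΔS₂ = m₂c₂ ln(T_f/T₂) = 100.695 × ln(938.08/895) = 4.734 J/K.
ΔS_total = -4.39 + 4.734 = 0.344 J/K.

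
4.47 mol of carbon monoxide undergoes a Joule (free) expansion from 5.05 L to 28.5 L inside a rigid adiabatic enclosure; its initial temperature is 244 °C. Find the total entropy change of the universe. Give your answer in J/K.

No heat is exchanged and no work is done, so the ideal-gas temperature stays constant.
Entropy is a state function; using a reversible isothermal path, ΔS_gas = nR ln(V₂/V₁) = 4.47 × 8.314 × ln(28.5/5.05) = 64.3 J/K.
The insulated surroundings exchange no heat, so ΔS_surr = 0 and ΔS_universe = ΔS_gas.

ΔS_universe = 64.3 J/K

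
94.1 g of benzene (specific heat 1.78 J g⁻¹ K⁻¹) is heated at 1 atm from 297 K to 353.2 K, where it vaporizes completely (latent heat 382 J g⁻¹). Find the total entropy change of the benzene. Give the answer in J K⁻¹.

Warming step: ΔS₁ = m c ln(T_tr/T_i) = 94.1 × 1.78 × ln(353.2/297) = 29.03 J/K.
Phase change: ΔS₂ = +mL/T_tr = 94.1 × 382 / 353.2 = 101.8 J/K.
ΔS_total = (29.03) + (101.8) = 131 J/K.

ΔS = 131 J/K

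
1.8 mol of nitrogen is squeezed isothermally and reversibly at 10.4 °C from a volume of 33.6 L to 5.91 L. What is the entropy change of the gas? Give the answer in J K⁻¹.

ΔS_gas = -26 J/K

For an isothermal ideal gas ΔS_gas = nR ln(V₂/V₁) = 1.8 × 8.314 × ln(5.91/33.6) = -26 J/K.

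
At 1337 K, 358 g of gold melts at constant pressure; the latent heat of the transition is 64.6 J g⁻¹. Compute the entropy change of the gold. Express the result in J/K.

ΔS = 17.3 J/K

Heat absorbed by the substance: Q = mL = 358 × 64.6 = 23126.8 J.
At constant T, ΔS = Q_rev/T = 23126.8 / 1337 = 17.3 J/K.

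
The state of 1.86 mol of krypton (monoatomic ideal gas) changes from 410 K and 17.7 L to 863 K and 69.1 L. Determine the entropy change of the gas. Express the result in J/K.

Entropy is a state function: ΔS = nC_V ln(T₂/T₁) + nR ln(V₂/V₁), with C_V = 3R/2 = 12.47 J mol⁻¹ K⁻¹ for a monoatomic ideal gas.
ΔS = 1.86 × [12.47 × ln(863/410) + 8.314 × ln(69.1/17.7)] = 38.3 J/K.

ΔS = 38.3 J/K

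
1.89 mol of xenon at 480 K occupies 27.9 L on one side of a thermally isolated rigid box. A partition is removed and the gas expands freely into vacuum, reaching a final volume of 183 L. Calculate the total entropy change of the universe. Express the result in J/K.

For an ideal gas in free expansion Q = 0 and W = 0, so T is unchanged.
Entropy is a state function; using a reversible isothermal path, ΔS_gas = nR ln(V₂/V₁) = 1.89 × 8.314 × ln(183/27.9) = 29.6 J/K.
The insulated surroundings exchange no heat, so ΔS_surr = 0 and ΔS_universe = ΔS_gas.

ΔS_universe = 29.6 J/K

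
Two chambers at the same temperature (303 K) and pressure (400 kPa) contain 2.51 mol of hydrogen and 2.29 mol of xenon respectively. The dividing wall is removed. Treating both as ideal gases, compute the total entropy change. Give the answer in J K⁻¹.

Mole fractions: x_A = 2.51/4.8 = 0.523, x_B = 0.477.
ΔS_mix = −R(n_A ln x_A + n_B ln x_B) = −8.314 × (2.51 ln 0.523 + 2.29 ln 0.477) = 27.6 J/K.

ΔS_mix = 27.6 J/K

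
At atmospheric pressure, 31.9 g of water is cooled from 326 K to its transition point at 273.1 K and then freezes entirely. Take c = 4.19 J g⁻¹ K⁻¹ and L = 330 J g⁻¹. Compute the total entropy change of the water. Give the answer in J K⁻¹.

Cooling step: ΔS₁ = m c ln(T_tr/T_i) = 31.9 × 4.19 × ln(273.1/326) = -23.67 J/K.
Phase change: ΔS₂ = −mL/T_tr = −31.9 × 330 / 273.1 = -38.55 J/K.
ΔS_total = (-23.67) + (-38.55) = -62.2 J/K.

ΔS = -62.2 J/K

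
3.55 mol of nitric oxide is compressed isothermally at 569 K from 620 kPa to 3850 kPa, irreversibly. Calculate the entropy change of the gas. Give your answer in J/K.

ΔS_gas = -53.9 J/K

Entropy is a state function, so ΔS_gas depends only on the end states.
For an isothermal ideal gas ΔS_gas = nR ln(P₁/P₂) = 3.55 × 8.314 × ln(620/3850) = -53.9 J/K.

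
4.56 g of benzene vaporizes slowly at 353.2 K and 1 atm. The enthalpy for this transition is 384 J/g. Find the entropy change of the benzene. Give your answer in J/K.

Heat absorbed by the substance: Q = mL = 4.56 × 384 = 1751.04 J.
At constant T, ΔS = Q_rev/T = 1751.04 / 353.2 = 4.96 J/K.

ΔS = 4.96 J/K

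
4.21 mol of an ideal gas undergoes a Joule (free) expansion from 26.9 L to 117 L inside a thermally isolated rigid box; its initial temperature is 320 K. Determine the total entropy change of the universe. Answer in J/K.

ΔS_universe = 51.5 J/K

No heat is exchanged and no work is done, so the ideal-gas temperature stays constant.
Entropy is a state function; using a reversible isothermal path, ΔS_gas = nR ln(V₂/V₁) = 4.21 × 8.314 × ln(117/26.9) = 51.5 J/K.
The insulated surroundings exchange no heat, so ΔS_surr = 0 and ΔS_universe = ΔS_gas.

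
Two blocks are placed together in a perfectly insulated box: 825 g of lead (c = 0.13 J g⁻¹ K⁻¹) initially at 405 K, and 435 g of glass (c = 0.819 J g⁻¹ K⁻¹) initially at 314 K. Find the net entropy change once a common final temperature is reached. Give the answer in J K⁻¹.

Energy balance: T_f = (m₁c₁T₁ + m₂c₂T₂)/(m₁c₁ + m₂c₂) = 335.06 K.
ΔS₁ = m₁c₁ ln(T_f/T₁) = 107.25 × ln(335.06/405) = -20.33 J/K.
ΔS₂ = m₂c₂ ln(T_f/T₂) = 356.265 × ln(335.06/314) = 23.12 J/K.
ΔS_total = -20.33 + 23.12 = 2.79 J/K.

ΔS_total = 2.79 J/K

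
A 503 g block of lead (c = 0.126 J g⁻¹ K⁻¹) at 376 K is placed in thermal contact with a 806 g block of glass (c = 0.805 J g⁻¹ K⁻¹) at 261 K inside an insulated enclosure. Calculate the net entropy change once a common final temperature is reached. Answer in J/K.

Energy balance: T_f = (m₁c₁T₁ + m₂c₂T₂)/(m₁c₁ + m₂c₂) = 271.23 K.
ΔS₁ = m₁c₁ ln(T_f/T₁) = 63.378 × ln(271.23/376) = -20.7 J/K.
ΔS₂ = m₂c₂ ln(T_f/T₂) = 648.83 × ln(271.23/261) = 24.95 J/K.
ΔS_total = -20.7 + 24.95 = 4.25 J/K.

ΔS_total = 4.25 J/K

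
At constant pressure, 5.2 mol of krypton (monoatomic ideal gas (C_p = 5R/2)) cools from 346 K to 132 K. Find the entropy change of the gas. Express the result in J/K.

ΔS = -104 J/K

At constant pressure, ΔS = nC_p ln(T₂/T₁) with C_p = 5R/2 = 20.79 J mol⁻¹ K⁻¹.
ΔS = 5.2 × 20.79 × ln(132/346) = -104 J/K.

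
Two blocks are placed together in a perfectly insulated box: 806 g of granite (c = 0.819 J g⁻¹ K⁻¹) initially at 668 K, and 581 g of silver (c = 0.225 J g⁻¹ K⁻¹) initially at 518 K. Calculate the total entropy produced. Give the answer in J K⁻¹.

ΔS_total = 3.33 J/K

Energy balance: T_f = (m₁c₁T₁ + m₂c₂T₂)/(m₁c₁ + m₂c₂) = 643.21 K.
ΔS₁ = m₁c₁ ln(T_f/T₁) = 660.114 × ln(643.21/668) = -24.97 J/K.
ΔS₂ = m₂c₂ ln(T_f/T₂) = 130.725 × ln(643.21/518) = 28.3 J/K.
ΔS_total = -24.97 + 28.3 = 3.33 J/K.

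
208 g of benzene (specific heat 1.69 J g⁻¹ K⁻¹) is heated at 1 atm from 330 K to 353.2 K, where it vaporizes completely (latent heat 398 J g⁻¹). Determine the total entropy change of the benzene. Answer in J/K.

ΔS = 258 J/K

Warming step: ΔS₁ = m c ln(T_tr/T_i) = 208 × 1.69 × ln(353.2/330) = 23.88 J/K.
Phase change: ΔS₂ = +mL/T_tr = 208 × 398 / 353.2 = 234.4 J/K.
ΔS_total = (23.88) + (234.4) = 258 J/K.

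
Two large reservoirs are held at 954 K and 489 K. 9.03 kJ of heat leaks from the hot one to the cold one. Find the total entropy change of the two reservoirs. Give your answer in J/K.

ΔS_total = 9 J/K

ΔS_hot = −Q/T_H = −9030/954 = -9.465 J/K and ΔS_cold = +Q/T_C = 9030/489 = 18.47 J/K.
ΔS_total = -9.465 + 18.47 = 9 J/K, positive as the second law requires.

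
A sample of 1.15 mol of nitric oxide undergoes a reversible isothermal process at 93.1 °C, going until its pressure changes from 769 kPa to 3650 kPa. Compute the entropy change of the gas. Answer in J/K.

For an isothermal ideal gas ΔS_gas = nR ln(P₁/P₂) = 1.15 × 8.314 × ln(769/3650) = -14.9 J/K.

ΔS_gas = -14.9 J/K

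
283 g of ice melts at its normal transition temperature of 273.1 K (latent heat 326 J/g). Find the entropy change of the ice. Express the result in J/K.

Heat absorbed by the substance: Q = mL = 283 × 326 = 92258 J.
At constant T, ΔS = Q_rev/T = 92258 / 273.1 = 338 J/K.

ΔS = 338 J/K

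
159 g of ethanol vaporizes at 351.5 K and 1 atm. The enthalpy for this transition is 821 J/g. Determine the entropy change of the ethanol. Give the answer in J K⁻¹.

Heat absorbed by the substance: Q = mL = 159 × 821 = 130539 J.
At constant T, ΔS = Q_rev/T = 130539 / 351.5 = 371 J/K.

ΔS = 371 J/K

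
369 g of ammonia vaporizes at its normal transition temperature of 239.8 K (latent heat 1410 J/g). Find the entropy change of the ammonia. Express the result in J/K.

ΔS = 2170 J/K

Heat absorbed by the substance: Q = mL = 369 × 1410 = 520290 J.
At constant T, ΔS = Q_rev/T = 520290 / 239.8 = 2170 J/K.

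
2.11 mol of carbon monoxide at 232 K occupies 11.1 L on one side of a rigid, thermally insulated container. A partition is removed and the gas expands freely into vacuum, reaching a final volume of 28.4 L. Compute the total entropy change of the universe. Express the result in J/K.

ΔS_universe = 16.5 J/K

For an ideal gas in free expansion Q = 0 and W = 0, so T is unchanged.
Entropy is a state function; using a reversible isothermal path, ΔS_gas = nR ln(V₂/V₁) = 2.11 × 8.314 × ln(28.4/11.1) = 16.5 J/K.
The insulated surroundings exchange no heat, so ΔS_surr = 0 and ΔS_universe = ΔS_gas.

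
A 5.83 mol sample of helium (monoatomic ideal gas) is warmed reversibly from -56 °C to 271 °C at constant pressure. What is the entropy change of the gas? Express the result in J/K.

ΔS = 111 J/K

In kelvin: T₁ = 217.15 K, T₂ = 544.15 K. At constant pressure, ΔS = nC_p ln(T₂/T₁) with C_p = 5R/2 = 20.79 J mol⁻¹ K⁻¹.
ΔS = 5.83 × 20.79 × ln(544.15/217.15) = 111 J/K.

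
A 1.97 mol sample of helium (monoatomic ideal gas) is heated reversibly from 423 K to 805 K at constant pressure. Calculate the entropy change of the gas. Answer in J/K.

ΔS = 26.3 J/K

At constant pressure, ΔS = nC_p ln(T₂/T₁) with C_p = 5R/2 = 20.79 J mol⁻¹ K⁻¹.
ΔS = 1.97 × 20.79 × ln(805/423) = 26.3 J/K.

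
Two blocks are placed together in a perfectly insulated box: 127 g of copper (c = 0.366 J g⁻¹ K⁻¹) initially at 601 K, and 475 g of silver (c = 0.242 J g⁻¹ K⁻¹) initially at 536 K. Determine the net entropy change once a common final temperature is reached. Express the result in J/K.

Energy balance: T_f = (m₁c₁T₁ + m₂c₂T₂)/(m₁c₁ + m₂c₂) = 554.72 K.
ΔS₁ = m₁c₁ ln(T_f/T₁) = 46.482 × ln(554.72/601) = -3.725 J/K.
ΔS₂ = m₂c₂ ln(T_f/T₂) = 114.95 × ln(554.72/536) = 3.945 J/K.
ΔS_total = -3.725 + 3.945 = 0.22 J/K.

ΔS_total = 0.22 J/K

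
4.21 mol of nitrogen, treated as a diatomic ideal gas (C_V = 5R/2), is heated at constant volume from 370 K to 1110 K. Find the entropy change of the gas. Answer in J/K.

ΔS = 96.1 J/K

At constant volume, ΔS = nC_V ln(T₂/T₁) with C_V = 5R/2 = 20.79 J mol⁻¹ K⁻¹.
ΔS = 4.21 × 20.79 × ln(1110/370) = 96.1 J/K.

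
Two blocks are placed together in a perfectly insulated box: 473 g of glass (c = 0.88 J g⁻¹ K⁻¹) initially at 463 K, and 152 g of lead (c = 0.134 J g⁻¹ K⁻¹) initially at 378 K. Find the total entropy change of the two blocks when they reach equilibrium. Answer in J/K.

ΔS_total = 0.376 J/K

Energy balance: T_f = (m₁c₁T₁ + m₂c₂T₂)/(m₁c₁ + m₂c₂) = 459.03 K.
ΔS₁ = m₁c₁ ln(T_f/T₁) = 416.24 × ln(459.03/463) = -3.58 J/K.
ΔS₂ = m₂c₂ ln(T_f/T₂) = 20.368 × ln(459.03/378) = 3.956 J/K.
ΔS_total = -3.58 + 3.956 = 0.376 J/K.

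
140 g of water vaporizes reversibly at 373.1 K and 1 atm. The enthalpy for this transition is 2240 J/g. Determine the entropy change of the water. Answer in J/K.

ΔS = 841 J/K

Heat absorbed by the substance: Q = mL = 140 × 2240 = 313600 J.
At constant T, ΔS = Q_rev/T = 313600 / 373.1 = 841 J/K.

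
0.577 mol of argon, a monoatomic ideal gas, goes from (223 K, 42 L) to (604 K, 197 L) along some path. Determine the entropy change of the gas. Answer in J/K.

Entropy is a state function: ΔS = nC_V ln(T₂/T₁) + nR ln(V₂/V₁), with C_V = 3R/2 = 12.47 J mol⁻¹ K⁻¹ for a monoatomic ideal gas.
ΔS = 0.577 × [12.47 × ln(604/223) + 8.314 × ln(197/42)] = 14.6 J/K.

ΔS = 14.6 J/K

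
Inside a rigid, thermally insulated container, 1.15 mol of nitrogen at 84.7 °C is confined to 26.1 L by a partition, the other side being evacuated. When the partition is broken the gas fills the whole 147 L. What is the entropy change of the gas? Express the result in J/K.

No heat is exchanged and no work is done, so the ideal-gas temperature stays constant.
Entropy is a state function; using a reversible isothermal path, ΔS_gas = nR ln(V₂/V₁) = 1.15 × 8.314 × ln(147/26.1) = 16.5 J/K.

ΔS_gas = 16.5 J/K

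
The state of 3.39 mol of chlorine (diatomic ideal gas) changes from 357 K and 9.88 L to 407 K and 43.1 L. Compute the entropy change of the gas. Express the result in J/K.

ΔS = 50.8 J/K

Entropy is a state function: ΔS = nC_V ln(T₂/T₁) + nR ln(V₂/V₁), with C_V = 5R/2 = 20.79 J mol⁻¹ K⁻¹ for a diatomic ideal gas.
ΔS = 3.39 × [20.79 × ln(407/357) + 8.314 × ln(43.1/9.88)] = 50.8 J/K.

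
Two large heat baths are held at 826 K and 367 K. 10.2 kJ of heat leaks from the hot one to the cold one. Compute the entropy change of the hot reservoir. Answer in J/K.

The hot reservoir loses heat Q, so ΔS_hot = −Q/T_H = −10200/826 = -12.3 J/K.

ΔS_hot = -12.3 J/K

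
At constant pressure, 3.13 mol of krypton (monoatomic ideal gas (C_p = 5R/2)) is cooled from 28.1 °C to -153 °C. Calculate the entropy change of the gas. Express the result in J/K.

In kelvin: T₁ = 301.25 K, T₂ = 120.15 K. At constant pressure, ΔS = nC_p ln(T₂/T₁) with C_p = 5R/2 = 20.79 J mol⁻¹ K⁻¹.
ΔS = 3.13 × 20.79 × ln(120.15/301.25) = -59.8 J/K.

ΔS = -59.8 J/K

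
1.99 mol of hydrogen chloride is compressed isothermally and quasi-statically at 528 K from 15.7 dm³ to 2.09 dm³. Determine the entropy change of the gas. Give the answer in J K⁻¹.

For an isothermal ideal gas ΔS_gas = nR ln(V₂/V₁) = 1.99 × 8.314 × ln(2.09/15.7) = -33.4 J/K.

ΔS_gas = -33.4 J/K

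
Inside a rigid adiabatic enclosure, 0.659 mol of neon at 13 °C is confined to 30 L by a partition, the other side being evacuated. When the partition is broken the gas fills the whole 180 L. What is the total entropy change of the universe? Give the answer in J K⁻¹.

For an ideal gas in free expansion Q = 0 and W = 0, so T is unchanged.
Entropy is a state function; using a reversible isothermal path, ΔS_gas = nR ln(V₂/V₁) = 0.659 × 8.314 × ln(180/30) = 9.82 J/K.
The insulated surroundings exchange no heat, so ΔS_surr = 0 and ΔS_universe = ΔS_gas.

ΔS_universe = 9.82 J/K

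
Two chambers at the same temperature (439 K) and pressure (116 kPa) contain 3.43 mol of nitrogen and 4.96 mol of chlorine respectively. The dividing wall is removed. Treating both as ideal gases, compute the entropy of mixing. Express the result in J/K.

Mole fractions: x_A = 3.43/8.39 = 0.409, x_B = 0.591.
ΔS_mix = −R(n_A ln x_A + n_B ln x_B) = −8.314 × (3.43 ln 0.409 + 4.96 ln 0.591) = 47.2 J/K.

ΔS_mix = 47.2 J/K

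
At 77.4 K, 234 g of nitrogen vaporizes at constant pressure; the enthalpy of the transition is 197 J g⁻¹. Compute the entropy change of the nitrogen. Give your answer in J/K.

Heat absorbed by the substance: Q = mL = 234 × 197 = 46098 J.
At constant T, ΔS = Q_rev/T = 46098 / 77.4 = 596 J/K.

ΔS = 596 J/K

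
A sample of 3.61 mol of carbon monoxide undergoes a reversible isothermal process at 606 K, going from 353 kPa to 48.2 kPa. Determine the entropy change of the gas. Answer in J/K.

ΔS_gas = 59.8 J/K

For an isothermal ideal gas ΔS_gas = nR ln(P₁/P₂) = 3.61 × 8.314 × ln(353/48.2) = 59.8 J/K.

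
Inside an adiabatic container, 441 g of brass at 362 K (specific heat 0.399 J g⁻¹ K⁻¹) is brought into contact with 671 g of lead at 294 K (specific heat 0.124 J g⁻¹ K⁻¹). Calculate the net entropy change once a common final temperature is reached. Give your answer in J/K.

Energy balance: T_f = (m₁c₁T₁ + m₂c₂T₂)/(m₁c₁ + m₂c₂) = 340.17 K.
ΔS₁ = m₁c₁ ln(T_f/T₁) = 175.959 × ln(340.17/362) = -10.95 J/K.
ΔS₂ = m₂c₂ ln(T_f/T₂) = 83.204 × ln(340.17/294) = 12.14 J/K.
ΔS_total = -10.95 + 12.14 = 1.19 J/K.

ΔS_total = 1.19 J/K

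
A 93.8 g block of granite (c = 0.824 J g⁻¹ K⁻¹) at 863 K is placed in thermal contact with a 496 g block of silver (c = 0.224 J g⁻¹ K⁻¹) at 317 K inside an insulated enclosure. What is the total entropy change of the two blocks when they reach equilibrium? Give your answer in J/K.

Energy balance: T_f = (m₁c₁T₁ + m₂c₂T₂)/(m₁c₁ + m₂c₂) = 541 K.
ΔS₁ = m₁c₁ ln(T_f/T₁) = 77.2912 × ln(541/863) = -36.09 J/K.
ΔS₂ = m₂c₂ ln(T_f/T₂) = 111.104 × ln(541/317) = 59.39 J/K.
ΔS_total = -36.09 + 59.39 = 23.3 J/K.

ΔS_total = 23.3 J/K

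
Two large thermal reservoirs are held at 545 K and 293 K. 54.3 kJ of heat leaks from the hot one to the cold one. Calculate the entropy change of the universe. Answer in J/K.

ΔS_hot = −Q/T_H = −54300/545 = -99.63 J/K and ΔS_cold = +Q/T_C = 54300/293 = 185.3 J/K.
ΔS_total = -99.63 + 185.3 = 85.7 J/K, positive as the second law requires.

ΔS_total = 85.7 J/K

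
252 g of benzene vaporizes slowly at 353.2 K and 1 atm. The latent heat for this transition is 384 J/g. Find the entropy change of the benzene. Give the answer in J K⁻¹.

Heat absorbed by the substance: Q = mL = 252 × 384 = 96768 J.
At constant T, ΔS = Q_rev/T = 96768 / 353.2 = 274 J/K.

ΔS = 274 J/K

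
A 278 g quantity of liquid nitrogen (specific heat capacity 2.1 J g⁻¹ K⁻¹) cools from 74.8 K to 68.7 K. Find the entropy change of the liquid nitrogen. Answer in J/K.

ΔS = ∫dQ_rev/T = m c ln(T₂/T₁) = 278 × 2.1 × ln(68.7/74.8) = -49.7 J/K.

ΔS = -49.7 J/K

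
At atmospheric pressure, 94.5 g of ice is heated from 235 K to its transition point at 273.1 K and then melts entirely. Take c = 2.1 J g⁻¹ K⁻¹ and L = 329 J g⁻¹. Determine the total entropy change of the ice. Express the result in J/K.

Warming step: ΔS₁ = m c ln(T_tr/T_i) = 94.5 × 2.1 × ln(273.1/235) = 29.82 J/K.
Phase change: ΔS₂ = +mL/T_tr = 94.5 × 329 / 273.1 = 113.8 J/K.
ΔS_total = (29.82) + (113.8) = 144 J/K.

ΔS = 144 J/K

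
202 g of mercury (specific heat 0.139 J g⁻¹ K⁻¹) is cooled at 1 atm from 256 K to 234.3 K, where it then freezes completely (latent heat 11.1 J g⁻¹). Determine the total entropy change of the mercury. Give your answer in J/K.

ΔS = -12.1 J/K

Cooling step: ΔS₁ = m c ln(T_tr/T_i) = 202 × 0.139 × ln(234.3/256) = -2.487 J/K.
Phase change: ΔS₂ = −mL/T_tr = −202 × 11.1 / 234.3 = -9.57 J/K.
ΔS_total = (-2.487) + (-9.57) = -12.1 J/K.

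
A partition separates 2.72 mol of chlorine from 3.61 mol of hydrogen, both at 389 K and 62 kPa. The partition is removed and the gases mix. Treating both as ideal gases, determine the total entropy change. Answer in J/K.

Mole fractions: x_A = 2.72/6.33 = 0.43, x_B = 0.57.
ΔS_mix = −R(n_A ln x_A + n_B ln x_B) = −8.314 × (2.72 ln 0.43 + 3.61 ln 0.57) = 36 J/K.

ΔS_mix = 36 J/K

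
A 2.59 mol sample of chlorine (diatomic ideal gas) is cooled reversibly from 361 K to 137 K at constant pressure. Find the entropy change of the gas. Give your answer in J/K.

At constant pressure, ΔS = nC_p ln(T₂/T₁) with C_p = 7R/2 = 29.1 J mol⁻¹ K⁻¹.
ΔS = 2.59 × 29.1 × ln(137/361) = -73 J/K.

ΔS = -73 J/K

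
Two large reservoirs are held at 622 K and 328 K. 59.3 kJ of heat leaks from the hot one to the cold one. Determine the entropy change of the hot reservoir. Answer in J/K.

The hot reservoir loses heat Q, so ΔS_hot = −Q/T_H = −59300/622 = -95.3 J/K.

ΔS_hot = -95.3 J/K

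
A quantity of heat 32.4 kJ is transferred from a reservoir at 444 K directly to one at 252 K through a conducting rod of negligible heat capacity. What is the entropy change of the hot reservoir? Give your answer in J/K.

The hot reservoir loses heat Q, so ΔS_hot = −Q/T_H = −32400/444 = -73 J/K.

ΔS_hot = -73 J/K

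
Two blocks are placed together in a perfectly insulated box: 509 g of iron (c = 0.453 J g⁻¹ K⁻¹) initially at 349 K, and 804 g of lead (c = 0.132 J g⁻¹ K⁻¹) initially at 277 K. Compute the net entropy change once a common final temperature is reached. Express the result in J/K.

Energy balance: T_f = (m₁c₁T₁ + m₂c₂T₂)/(m₁c₁ + m₂c₂) = 326.31 K.
ΔS₁ = m₁c₁ ln(T_f/T₁) = 230.577 × ln(326.31/349) = -15.503 J/K.
ΔS₂ = m₂c₂ ln(T_f/T₂) = 106.128 × ln(326.31/277) = 17.386 J/K.
ΔS_total = -15.503 + 17.386 = 1.88 J/K.

ΔS_total = 1.88 J/K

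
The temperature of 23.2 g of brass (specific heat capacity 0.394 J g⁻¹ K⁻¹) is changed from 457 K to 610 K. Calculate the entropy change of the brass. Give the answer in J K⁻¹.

ΔS = 2.64 J/K

ΔS = ∫dQ_rev/T = m c ln(T₂/T₁) = 23.2 × 0.394 × ln(610/457) = 2.64 J/K.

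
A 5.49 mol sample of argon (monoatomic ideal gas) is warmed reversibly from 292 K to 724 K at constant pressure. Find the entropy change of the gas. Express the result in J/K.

ΔS = 104 J/K

At constant pressure, ΔS = nC_p ln(T₂/T₁) with C_p = 5R/2 = 20.79 J mol⁻¹ K⁻¹.
ΔS = 5.49 × 20.79 × ln(724/292) = 104 J/K.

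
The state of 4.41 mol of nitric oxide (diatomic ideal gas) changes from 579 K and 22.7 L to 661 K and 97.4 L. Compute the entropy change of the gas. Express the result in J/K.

Entropy is a state function: ΔS = nC_V ln(T₂/T₁) + nR ln(V₂/V₁), with C_V = 5R/2 = 20.79 J mol⁻¹ K⁻¹ for a diatomic ideal gas.
ΔS = 4.41 × [20.79 × ln(661/579) + 8.314 × ln(97.4/22.7)] = 65.5 J/K.

ΔS = 65.5 J/K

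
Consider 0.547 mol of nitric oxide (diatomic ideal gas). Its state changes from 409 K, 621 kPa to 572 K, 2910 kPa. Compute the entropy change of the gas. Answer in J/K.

ΔS = nC_p ln(T₂/T₁) − nR ln(P₂/P₁), with C_p = 7R/2 = 29.1 J mol⁻¹ K⁻¹ for a diatomic ideal gas.
ΔS = 0.547 × [29.1 × ln(572/409) − 8.314 × ln(2910/621)] = -1.69 J/K.

ΔS = -1.69 J/K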